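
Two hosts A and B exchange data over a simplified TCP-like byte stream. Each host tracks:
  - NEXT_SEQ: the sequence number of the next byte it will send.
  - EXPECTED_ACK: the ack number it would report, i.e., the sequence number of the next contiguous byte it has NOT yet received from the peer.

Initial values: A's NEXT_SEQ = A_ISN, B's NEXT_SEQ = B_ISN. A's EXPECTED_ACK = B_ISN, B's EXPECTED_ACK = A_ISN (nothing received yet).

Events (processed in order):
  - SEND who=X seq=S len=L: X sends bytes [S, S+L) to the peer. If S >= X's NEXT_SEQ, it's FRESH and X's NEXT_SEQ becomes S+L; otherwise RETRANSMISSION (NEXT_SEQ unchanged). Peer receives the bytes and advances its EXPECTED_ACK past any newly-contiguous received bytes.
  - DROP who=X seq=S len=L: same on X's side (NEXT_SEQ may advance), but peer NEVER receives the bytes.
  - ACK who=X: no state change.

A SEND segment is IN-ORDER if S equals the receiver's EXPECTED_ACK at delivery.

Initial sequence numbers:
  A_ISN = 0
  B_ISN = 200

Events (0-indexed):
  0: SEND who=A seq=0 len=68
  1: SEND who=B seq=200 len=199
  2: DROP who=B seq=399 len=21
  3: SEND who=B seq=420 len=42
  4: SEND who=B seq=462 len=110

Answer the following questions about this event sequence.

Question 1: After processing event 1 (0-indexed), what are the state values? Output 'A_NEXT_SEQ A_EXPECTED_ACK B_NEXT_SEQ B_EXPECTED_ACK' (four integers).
After event 0: A_seq=68 A_ack=200 B_seq=200 B_ack=68
After event 1: A_seq=68 A_ack=399 B_seq=399 B_ack=68

68 399 399 68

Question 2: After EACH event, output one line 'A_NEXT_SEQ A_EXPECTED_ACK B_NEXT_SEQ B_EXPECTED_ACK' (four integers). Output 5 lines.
68 200 200 68
68 399 399 68
68 399 420 68
68 399 462 68
68 399 572 68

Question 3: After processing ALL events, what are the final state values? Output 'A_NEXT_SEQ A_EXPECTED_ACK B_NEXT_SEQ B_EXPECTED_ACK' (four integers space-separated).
After event 0: A_seq=68 A_ack=200 B_seq=200 B_ack=68
After event 1: A_seq=68 A_ack=399 B_seq=399 B_ack=68
After event 2: A_seq=68 A_ack=399 B_seq=420 B_ack=68
After event 3: A_seq=68 A_ack=399 B_seq=462 B_ack=68
After event 4: A_seq=68 A_ack=399 B_seq=572 B_ack=68

Answer: 68 399 572 68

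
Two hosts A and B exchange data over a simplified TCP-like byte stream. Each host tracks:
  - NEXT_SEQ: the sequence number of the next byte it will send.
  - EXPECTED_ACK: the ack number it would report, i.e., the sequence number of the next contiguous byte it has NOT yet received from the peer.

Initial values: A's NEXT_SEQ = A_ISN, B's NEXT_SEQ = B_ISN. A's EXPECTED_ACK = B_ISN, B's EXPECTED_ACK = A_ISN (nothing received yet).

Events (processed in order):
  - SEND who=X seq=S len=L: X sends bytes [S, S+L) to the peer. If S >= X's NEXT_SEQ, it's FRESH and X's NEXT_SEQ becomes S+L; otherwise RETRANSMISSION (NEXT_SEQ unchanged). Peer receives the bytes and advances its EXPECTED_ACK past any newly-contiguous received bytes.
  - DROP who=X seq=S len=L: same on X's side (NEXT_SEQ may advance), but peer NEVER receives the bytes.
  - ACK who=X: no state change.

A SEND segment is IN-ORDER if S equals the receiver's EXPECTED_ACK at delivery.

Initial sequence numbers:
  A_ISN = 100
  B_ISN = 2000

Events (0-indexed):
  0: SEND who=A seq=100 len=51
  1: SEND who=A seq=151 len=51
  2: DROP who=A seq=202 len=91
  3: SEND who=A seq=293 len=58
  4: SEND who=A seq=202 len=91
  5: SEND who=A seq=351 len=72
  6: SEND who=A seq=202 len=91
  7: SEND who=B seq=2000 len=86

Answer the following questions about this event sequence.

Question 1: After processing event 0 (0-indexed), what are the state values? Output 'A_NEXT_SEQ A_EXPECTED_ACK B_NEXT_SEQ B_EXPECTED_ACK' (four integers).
After event 0: A_seq=151 A_ack=2000 B_seq=2000 B_ack=151

151 2000 2000 151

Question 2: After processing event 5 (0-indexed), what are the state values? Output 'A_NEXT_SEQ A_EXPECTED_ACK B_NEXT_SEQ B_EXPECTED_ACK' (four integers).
After event 0: A_seq=151 A_ack=2000 B_seq=2000 B_ack=151
After event 1: A_seq=202 A_ack=2000 B_seq=2000 B_ack=202
After event 2: A_seq=293 A_ack=2000 B_seq=2000 B_ack=202
After event 3: A_seq=351 A_ack=2000 B_seq=2000 B_ack=202
After event 4: A_seq=351 A_ack=2000 B_seq=2000 B_ack=351
After event 5: A_seq=423 A_ack=2000 B_seq=2000 B_ack=423

423 2000 2000 423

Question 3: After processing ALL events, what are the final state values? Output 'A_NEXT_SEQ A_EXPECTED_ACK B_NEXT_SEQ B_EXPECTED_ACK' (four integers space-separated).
Answer: 423 2086 2086 423

Derivation:
After event 0: A_seq=151 A_ack=2000 B_seq=2000 B_ack=151
After event 1: A_seq=202 A_ack=2000 B_seq=2000 B_ack=202
After event 2: A_seq=293 A_ack=2000 B_seq=2000 B_ack=202
After event 3: A_seq=351 A_ack=2000 B_seq=2000 B_ack=202
After event 4: A_seq=351 A_ack=2000 B_seq=2000 B_ack=351
After event 5: A_seq=423 A_ack=2000 B_seq=2000 B_ack=423
After event 6: A_seq=423 A_ack=2000 B_seq=2000 B_ack=423
After event 7: A_seq=423 A_ack=2086 B_seq=2086 B_ack=423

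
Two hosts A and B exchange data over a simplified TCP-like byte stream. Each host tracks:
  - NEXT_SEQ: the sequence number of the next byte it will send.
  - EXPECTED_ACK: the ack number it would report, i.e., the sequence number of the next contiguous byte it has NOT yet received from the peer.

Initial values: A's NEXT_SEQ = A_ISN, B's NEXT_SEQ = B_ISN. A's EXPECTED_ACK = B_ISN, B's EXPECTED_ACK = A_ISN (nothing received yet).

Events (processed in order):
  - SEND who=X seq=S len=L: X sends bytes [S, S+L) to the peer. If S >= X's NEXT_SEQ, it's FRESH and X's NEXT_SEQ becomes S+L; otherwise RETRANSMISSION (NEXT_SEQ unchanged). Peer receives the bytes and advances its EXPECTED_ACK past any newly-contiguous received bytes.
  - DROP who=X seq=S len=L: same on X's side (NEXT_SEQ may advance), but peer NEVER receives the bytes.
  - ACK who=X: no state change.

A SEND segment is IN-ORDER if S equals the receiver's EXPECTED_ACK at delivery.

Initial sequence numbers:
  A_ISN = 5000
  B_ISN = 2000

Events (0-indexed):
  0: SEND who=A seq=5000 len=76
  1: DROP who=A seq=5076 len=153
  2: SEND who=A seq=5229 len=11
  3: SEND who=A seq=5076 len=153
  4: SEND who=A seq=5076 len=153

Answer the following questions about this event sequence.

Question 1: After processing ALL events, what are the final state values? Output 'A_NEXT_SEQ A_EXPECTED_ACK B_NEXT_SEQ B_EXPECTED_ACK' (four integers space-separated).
After event 0: A_seq=5076 A_ack=2000 B_seq=2000 B_ack=5076
After event 1: A_seq=5229 A_ack=2000 B_seq=2000 B_ack=5076
After event 2: A_seq=5240 A_ack=2000 B_seq=2000 B_ack=5076
After event 3: A_seq=5240 A_ack=2000 B_seq=2000 B_ack=5240
After event 4: A_seq=5240 A_ack=2000 B_seq=2000 B_ack=5240

Answer: 5240 2000 2000 5240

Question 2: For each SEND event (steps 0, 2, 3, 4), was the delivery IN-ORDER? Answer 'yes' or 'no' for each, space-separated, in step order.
Step 0: SEND seq=5000 -> in-order
Step 2: SEND seq=5229 -> out-of-order
Step 3: SEND seq=5076 -> in-order
Step 4: SEND seq=5076 -> out-of-order

Answer: yes no yes no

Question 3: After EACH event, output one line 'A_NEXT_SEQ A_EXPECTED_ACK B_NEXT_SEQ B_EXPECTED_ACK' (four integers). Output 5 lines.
5076 2000 2000 5076
5229 2000 2000 5076
5240 2000 2000 5076
5240 2000 2000 5240
5240 2000 2000 5240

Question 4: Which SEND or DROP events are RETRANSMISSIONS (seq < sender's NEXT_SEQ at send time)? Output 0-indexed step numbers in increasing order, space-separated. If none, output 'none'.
Answer: 3 4

Derivation:
Step 0: SEND seq=5000 -> fresh
Step 1: DROP seq=5076 -> fresh
Step 2: SEND seq=5229 -> fresh
Step 3: SEND seq=5076 -> retransmit
Step 4: SEND seq=5076 -> retransmit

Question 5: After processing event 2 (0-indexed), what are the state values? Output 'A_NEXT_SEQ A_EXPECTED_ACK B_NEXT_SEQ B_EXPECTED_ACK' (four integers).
After event 0: A_seq=5076 A_ack=2000 B_seq=2000 B_ack=5076
After event 1: A_seq=5229 A_ack=2000 B_seq=2000 B_ack=5076
After event 2: A_seq=5240 A_ack=2000 B_seq=2000 B_ack=5076

5240 2000 2000 5076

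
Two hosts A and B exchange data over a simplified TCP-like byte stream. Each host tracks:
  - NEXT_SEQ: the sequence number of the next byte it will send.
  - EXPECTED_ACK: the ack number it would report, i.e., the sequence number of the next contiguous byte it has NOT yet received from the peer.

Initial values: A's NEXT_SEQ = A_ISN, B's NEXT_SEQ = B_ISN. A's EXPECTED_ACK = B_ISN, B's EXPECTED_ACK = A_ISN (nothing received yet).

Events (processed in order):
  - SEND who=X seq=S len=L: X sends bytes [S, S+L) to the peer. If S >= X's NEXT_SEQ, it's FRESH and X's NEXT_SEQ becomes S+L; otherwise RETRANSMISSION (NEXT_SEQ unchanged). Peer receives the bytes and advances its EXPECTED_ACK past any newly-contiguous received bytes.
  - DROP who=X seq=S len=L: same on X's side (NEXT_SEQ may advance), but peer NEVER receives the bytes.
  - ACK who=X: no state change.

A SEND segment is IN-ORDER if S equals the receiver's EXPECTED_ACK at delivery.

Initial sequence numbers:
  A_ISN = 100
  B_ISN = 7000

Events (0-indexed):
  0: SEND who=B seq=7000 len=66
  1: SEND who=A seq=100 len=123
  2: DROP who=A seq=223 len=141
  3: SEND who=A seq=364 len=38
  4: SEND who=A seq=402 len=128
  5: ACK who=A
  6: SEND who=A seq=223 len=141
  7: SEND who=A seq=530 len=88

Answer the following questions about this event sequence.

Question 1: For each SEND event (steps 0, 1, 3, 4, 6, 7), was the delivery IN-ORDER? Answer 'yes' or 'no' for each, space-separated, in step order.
Answer: yes yes no no yes yes

Derivation:
Step 0: SEND seq=7000 -> in-order
Step 1: SEND seq=100 -> in-order
Step 3: SEND seq=364 -> out-of-order
Step 4: SEND seq=402 -> out-of-order
Step 6: SEND seq=223 -> in-order
Step 7: SEND seq=530 -> in-order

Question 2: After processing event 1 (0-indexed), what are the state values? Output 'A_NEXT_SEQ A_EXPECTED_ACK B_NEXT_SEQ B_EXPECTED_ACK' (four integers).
After event 0: A_seq=100 A_ack=7066 B_seq=7066 B_ack=100
After event 1: A_seq=223 A_ack=7066 B_seq=7066 B_ack=223

223 7066 7066 223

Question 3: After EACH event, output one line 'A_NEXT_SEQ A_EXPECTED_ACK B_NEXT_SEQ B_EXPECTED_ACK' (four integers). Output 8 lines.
100 7066 7066 100
223 7066 7066 223
364 7066 7066 223
402 7066 7066 223
530 7066 7066 223
530 7066 7066 223
530 7066 7066 530
618 7066 7066 618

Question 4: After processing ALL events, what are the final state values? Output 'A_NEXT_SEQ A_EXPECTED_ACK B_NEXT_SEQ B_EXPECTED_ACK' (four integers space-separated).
After event 0: A_seq=100 A_ack=7066 B_seq=7066 B_ack=100
After event 1: A_seq=223 A_ack=7066 B_seq=7066 B_ack=223
After event 2: A_seq=364 A_ack=7066 B_seq=7066 B_ack=223
After event 3: A_seq=402 A_ack=7066 B_seq=7066 B_ack=223
After event 4: A_seq=530 A_ack=7066 B_seq=7066 B_ack=223
After event 5: A_seq=530 A_ack=7066 B_seq=7066 B_ack=223
After event 6: A_seq=530 A_ack=7066 B_seq=7066 B_ack=530
After event 7: A_seq=618 A_ack=7066 B_seq=7066 B_ack=618

Answer: 618 7066 7066 618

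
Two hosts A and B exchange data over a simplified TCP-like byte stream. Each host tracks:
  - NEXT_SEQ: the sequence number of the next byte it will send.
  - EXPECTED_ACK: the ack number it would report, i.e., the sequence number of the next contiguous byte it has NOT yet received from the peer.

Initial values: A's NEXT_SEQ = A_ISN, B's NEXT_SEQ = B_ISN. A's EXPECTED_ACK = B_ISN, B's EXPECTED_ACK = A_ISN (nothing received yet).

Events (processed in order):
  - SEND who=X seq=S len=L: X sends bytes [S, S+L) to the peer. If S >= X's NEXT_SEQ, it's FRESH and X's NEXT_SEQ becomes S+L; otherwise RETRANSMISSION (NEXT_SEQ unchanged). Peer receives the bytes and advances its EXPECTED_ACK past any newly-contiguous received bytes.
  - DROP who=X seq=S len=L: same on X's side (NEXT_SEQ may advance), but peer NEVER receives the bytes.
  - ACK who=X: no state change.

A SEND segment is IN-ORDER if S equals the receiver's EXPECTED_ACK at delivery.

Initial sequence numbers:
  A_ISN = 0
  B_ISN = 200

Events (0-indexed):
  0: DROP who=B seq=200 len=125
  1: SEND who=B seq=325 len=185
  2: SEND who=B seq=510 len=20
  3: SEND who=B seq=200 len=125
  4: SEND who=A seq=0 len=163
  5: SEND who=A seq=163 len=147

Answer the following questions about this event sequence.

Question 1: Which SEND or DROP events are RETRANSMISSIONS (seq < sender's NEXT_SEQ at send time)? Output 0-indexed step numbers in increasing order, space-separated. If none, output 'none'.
Answer: 3

Derivation:
Step 0: DROP seq=200 -> fresh
Step 1: SEND seq=325 -> fresh
Step 2: SEND seq=510 -> fresh
Step 3: SEND seq=200 -> retransmit
Step 4: SEND seq=0 -> fresh
Step 5: SEND seq=163 -> fresh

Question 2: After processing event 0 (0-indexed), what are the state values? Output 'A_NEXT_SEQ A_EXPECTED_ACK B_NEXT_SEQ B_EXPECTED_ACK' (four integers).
After event 0: A_seq=0 A_ack=200 B_seq=325 B_ack=0

0 200 325 0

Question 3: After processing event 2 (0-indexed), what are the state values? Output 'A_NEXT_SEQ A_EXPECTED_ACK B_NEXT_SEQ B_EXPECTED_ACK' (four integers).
After event 0: A_seq=0 A_ack=200 B_seq=325 B_ack=0
After event 1: A_seq=0 A_ack=200 B_seq=510 B_ack=0
After event 2: A_seq=0 A_ack=200 B_seq=530 B_ack=0

0 200 530 0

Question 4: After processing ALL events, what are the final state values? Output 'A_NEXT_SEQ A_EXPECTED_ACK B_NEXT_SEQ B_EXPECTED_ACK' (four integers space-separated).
After event 0: A_seq=0 A_ack=200 B_seq=325 B_ack=0
After event 1: A_seq=0 A_ack=200 B_seq=510 B_ack=0
After event 2: A_seq=0 A_ack=200 B_seq=530 B_ack=0
After event 3: A_seq=0 A_ack=530 B_seq=530 B_ack=0
After event 4: A_seq=163 A_ack=530 B_seq=530 B_ack=163
After event 5: A_seq=310 A_ack=530 B_seq=530 B_ack=310

Answer: 310 530 530 310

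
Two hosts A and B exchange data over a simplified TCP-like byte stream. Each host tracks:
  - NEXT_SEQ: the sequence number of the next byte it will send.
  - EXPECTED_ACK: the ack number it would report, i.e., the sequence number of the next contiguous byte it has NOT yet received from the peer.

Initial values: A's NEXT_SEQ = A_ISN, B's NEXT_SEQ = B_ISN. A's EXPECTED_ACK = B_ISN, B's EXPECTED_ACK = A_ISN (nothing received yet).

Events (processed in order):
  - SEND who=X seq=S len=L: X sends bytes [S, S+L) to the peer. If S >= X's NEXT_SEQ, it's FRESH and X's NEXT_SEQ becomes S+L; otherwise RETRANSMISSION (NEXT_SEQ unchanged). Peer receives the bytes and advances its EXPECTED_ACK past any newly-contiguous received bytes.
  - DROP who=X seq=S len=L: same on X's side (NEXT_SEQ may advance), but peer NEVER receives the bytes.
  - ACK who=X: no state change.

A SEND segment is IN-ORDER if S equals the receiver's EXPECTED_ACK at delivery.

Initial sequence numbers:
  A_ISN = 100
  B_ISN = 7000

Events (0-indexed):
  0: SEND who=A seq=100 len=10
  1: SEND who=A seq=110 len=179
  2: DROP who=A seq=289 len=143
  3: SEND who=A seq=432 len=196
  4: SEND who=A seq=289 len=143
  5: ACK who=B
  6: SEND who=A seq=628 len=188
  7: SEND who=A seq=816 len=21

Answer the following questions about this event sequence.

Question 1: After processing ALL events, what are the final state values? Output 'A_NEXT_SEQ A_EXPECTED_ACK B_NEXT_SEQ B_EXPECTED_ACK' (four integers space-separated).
After event 0: A_seq=110 A_ack=7000 B_seq=7000 B_ack=110
After event 1: A_seq=289 A_ack=7000 B_seq=7000 B_ack=289
After event 2: A_seq=432 A_ack=7000 B_seq=7000 B_ack=289
After event 3: A_seq=628 A_ack=7000 B_seq=7000 B_ack=289
After event 4: A_seq=628 A_ack=7000 B_seq=7000 B_ack=628
After event 5: A_seq=628 A_ack=7000 B_seq=7000 B_ack=628
After event 6: A_seq=816 A_ack=7000 B_seq=7000 B_ack=816
After event 7: A_seq=837 A_ack=7000 B_seq=7000 B_ack=837

Answer: 837 7000 7000 837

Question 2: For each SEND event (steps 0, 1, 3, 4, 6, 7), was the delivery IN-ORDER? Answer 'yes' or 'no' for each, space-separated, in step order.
Step 0: SEND seq=100 -> in-order
Step 1: SEND seq=110 -> in-order
Step 3: SEND seq=432 -> out-of-order
Step 4: SEND seq=289 -> in-order
Step 6: SEND seq=628 -> in-order
Step 7: SEND seq=816 -> in-order

Answer: yes yes no yes yes yes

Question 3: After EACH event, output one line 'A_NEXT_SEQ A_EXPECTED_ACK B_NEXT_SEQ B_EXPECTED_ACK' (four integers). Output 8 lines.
110 7000 7000 110
289 7000 7000 289
432 7000 7000 289
628 7000 7000 289
628 7000 7000 628
628 7000 7000 628
816 7000 7000 816
837 7000 7000 837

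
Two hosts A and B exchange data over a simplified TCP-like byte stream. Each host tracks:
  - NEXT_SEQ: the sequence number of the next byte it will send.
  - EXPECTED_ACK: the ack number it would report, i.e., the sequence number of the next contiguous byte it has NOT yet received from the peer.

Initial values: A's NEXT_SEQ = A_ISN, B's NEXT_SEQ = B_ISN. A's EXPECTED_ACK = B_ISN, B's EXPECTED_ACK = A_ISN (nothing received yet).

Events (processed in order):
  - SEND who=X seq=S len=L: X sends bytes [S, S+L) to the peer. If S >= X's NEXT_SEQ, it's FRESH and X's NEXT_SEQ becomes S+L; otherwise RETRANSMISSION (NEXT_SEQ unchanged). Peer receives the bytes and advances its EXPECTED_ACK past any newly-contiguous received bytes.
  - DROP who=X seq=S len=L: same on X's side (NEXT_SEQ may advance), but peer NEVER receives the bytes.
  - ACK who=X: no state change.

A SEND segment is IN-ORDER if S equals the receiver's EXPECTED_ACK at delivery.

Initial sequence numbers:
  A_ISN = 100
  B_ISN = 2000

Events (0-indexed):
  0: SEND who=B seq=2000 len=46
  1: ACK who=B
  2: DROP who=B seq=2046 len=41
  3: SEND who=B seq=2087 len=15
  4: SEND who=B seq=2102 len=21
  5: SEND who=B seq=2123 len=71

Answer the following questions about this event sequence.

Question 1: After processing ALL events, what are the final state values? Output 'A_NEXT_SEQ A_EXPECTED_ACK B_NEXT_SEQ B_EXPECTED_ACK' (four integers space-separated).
Answer: 100 2046 2194 100

Derivation:
After event 0: A_seq=100 A_ack=2046 B_seq=2046 B_ack=100
After event 1: A_seq=100 A_ack=2046 B_seq=2046 B_ack=100
After event 2: A_seq=100 A_ack=2046 B_seq=2087 B_ack=100
After event 3: A_seq=100 A_ack=2046 B_seq=2102 B_ack=100
After event 4: A_seq=100 A_ack=2046 B_seq=2123 B_ack=100
After event 5: A_seq=100 A_ack=2046 B_seq=2194 B_ack=100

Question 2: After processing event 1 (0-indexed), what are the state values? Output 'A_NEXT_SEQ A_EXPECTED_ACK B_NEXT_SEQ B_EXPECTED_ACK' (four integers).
After event 0: A_seq=100 A_ack=2046 B_seq=2046 B_ack=100
After event 1: A_seq=100 A_ack=2046 B_seq=2046 B_ack=100

100 2046 2046 100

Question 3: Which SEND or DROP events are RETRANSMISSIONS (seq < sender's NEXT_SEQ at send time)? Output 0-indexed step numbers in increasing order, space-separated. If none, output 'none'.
Step 0: SEND seq=2000 -> fresh
Step 2: DROP seq=2046 -> fresh
Step 3: SEND seq=2087 -> fresh
Step 4: SEND seq=2102 -> fresh
Step 5: SEND seq=2123 -> fresh

Answer: none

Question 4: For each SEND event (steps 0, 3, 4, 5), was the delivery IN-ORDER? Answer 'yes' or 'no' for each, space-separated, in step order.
Step 0: SEND seq=2000 -> in-order
Step 3: SEND seq=2087 -> out-of-order
Step 4: SEND seq=2102 -> out-of-order
Step 5: SEND seq=2123 -> out-of-order

Answer: yes no no no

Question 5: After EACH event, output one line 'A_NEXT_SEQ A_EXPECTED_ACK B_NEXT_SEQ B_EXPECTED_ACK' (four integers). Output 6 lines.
100 2046 2046 100
100 2046 2046 100
100 2046 2087 100
100 2046 2102 100
100 2046 2123 100
100 2046 2194 100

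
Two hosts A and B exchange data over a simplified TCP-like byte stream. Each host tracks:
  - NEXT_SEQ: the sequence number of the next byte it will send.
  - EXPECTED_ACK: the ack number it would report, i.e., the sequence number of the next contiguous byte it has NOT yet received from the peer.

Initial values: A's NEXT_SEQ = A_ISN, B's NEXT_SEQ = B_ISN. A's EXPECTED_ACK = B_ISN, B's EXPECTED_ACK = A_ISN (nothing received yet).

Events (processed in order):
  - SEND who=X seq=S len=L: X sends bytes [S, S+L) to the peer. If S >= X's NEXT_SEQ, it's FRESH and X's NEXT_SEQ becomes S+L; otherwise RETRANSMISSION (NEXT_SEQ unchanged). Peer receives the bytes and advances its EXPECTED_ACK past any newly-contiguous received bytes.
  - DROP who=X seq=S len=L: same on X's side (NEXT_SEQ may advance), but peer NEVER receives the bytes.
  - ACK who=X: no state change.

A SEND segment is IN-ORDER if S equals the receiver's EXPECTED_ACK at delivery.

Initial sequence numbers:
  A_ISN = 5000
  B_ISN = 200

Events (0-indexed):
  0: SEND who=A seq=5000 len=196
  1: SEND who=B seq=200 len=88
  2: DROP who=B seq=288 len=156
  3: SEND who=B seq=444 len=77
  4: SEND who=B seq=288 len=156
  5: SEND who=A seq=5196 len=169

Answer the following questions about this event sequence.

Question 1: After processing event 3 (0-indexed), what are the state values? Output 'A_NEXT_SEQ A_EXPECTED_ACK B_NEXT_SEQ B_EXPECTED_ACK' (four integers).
After event 0: A_seq=5196 A_ack=200 B_seq=200 B_ack=5196
After event 1: A_seq=5196 A_ack=288 B_seq=288 B_ack=5196
After event 2: A_seq=5196 A_ack=288 B_seq=444 B_ack=5196
After event 3: A_seq=5196 A_ack=288 B_seq=521 B_ack=5196

5196 288 521 5196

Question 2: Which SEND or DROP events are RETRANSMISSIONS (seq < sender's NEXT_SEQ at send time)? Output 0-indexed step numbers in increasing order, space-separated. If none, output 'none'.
Answer: 4

Derivation:
Step 0: SEND seq=5000 -> fresh
Step 1: SEND seq=200 -> fresh
Step 2: DROP seq=288 -> fresh
Step 3: SEND seq=444 -> fresh
Step 4: SEND seq=288 -> retransmit
Step 5: SEND seq=5196 -> fresh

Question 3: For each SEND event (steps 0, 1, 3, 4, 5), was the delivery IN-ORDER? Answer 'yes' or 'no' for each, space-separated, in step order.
Step 0: SEND seq=5000 -> in-order
Step 1: SEND seq=200 -> in-order
Step 3: SEND seq=444 -> out-of-order
Step 4: SEND seq=288 -> in-order
Step 5: SEND seq=5196 -> in-order

Answer: yes yes no yes yes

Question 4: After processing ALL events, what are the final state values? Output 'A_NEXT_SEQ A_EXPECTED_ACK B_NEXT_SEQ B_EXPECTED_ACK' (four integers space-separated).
Answer: 5365 521 521 5365

Derivation:
After event 0: A_seq=5196 A_ack=200 B_seq=200 B_ack=5196
After event 1: A_seq=5196 A_ack=288 B_seq=288 B_ack=5196
After event 2: A_seq=5196 A_ack=288 B_seq=444 B_ack=5196
After event 3: A_seq=5196 A_ack=288 B_seq=521 B_ack=5196
After event 4: A_seq=5196 A_ack=521 B_seq=521 B_ack=5196
After event 5: A_seq=5365 A_ack=521 B_seq=521 B_ack=5365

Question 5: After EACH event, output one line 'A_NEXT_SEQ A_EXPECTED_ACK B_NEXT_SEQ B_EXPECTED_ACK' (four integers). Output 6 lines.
5196 200 200 5196
5196 288 288 5196
5196 288 444 5196
5196 288 521 5196
5196 521 521 5196
5365 521 521 5365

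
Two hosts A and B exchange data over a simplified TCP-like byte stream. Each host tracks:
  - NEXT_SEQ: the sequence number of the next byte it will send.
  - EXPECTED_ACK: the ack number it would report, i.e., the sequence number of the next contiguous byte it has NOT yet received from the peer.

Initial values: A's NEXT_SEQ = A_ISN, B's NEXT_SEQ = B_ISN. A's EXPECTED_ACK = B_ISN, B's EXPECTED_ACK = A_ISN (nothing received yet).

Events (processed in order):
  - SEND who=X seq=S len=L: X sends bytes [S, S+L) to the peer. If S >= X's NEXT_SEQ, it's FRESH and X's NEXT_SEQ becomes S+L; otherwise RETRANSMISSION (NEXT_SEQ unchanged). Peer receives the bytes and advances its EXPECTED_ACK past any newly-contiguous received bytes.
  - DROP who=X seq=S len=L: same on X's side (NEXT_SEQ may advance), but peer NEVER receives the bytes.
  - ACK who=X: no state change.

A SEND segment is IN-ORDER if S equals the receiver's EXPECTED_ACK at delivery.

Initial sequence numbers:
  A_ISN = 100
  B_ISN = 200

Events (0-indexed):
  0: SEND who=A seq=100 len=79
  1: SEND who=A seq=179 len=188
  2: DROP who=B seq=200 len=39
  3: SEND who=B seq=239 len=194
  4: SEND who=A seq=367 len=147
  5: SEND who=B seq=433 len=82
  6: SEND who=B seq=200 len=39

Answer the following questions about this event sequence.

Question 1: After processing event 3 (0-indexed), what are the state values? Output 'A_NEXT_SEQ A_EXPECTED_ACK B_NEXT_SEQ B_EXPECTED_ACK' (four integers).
After event 0: A_seq=179 A_ack=200 B_seq=200 B_ack=179
After event 1: A_seq=367 A_ack=200 B_seq=200 B_ack=367
After event 2: A_seq=367 A_ack=200 B_seq=239 B_ack=367
After event 3: A_seq=367 A_ack=200 B_seq=433 B_ack=367

367 200 433 367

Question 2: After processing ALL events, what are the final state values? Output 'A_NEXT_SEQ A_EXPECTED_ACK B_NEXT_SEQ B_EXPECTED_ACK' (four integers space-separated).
After event 0: A_seq=179 A_ack=200 B_seq=200 B_ack=179
After event 1: A_seq=367 A_ack=200 B_seq=200 B_ack=367
After event 2: A_seq=367 A_ack=200 B_seq=239 B_ack=367
After event 3: A_seq=367 A_ack=200 B_seq=433 B_ack=367
After event 4: A_seq=514 A_ack=200 B_seq=433 B_ack=514
After event 5: A_seq=514 A_ack=200 B_seq=515 B_ack=514
After event 6: A_seq=514 A_ack=515 B_seq=515 B_ack=514

Answer: 514 515 515 514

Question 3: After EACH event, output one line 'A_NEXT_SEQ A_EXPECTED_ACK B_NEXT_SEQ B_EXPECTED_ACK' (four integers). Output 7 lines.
179 200 200 179
367 200 200 367
367 200 239 367
367 200 433 367
514 200 433 514
514 200 515 514
514 515 515 514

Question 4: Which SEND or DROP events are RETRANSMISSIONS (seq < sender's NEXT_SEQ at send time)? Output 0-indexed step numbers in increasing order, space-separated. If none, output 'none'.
Step 0: SEND seq=100 -> fresh
Step 1: SEND seq=179 -> fresh
Step 2: DROP seq=200 -> fresh
Step 3: SEND seq=239 -> fresh
Step 4: SEND seq=367 -> fresh
Step 5: SEND seq=433 -> fresh
Step 6: SEND seq=200 -> retransmit

Answer: 6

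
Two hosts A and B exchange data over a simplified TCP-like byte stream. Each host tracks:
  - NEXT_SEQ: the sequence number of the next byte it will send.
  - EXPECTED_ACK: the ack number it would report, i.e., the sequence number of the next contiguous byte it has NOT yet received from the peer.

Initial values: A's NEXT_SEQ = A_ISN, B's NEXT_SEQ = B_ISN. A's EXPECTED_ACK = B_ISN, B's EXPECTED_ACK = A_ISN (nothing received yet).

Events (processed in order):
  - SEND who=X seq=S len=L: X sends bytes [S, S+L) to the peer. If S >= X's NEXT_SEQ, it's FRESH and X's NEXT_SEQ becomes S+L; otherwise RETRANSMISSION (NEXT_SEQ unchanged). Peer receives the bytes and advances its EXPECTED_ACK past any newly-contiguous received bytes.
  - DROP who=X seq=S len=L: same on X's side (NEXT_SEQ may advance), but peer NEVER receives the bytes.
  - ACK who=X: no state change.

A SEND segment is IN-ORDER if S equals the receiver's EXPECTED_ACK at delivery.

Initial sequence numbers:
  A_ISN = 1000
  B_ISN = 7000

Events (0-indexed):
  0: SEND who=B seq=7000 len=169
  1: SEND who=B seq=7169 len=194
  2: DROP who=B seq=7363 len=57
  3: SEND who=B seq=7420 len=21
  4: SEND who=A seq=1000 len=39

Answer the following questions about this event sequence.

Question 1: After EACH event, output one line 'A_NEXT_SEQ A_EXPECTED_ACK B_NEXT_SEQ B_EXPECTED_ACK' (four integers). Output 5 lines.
1000 7169 7169 1000
1000 7363 7363 1000
1000 7363 7420 1000
1000 7363 7441 1000
1039 7363 7441 1039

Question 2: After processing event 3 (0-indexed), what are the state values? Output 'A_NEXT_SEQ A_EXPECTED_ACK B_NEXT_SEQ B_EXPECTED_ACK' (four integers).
After event 0: A_seq=1000 A_ack=7169 B_seq=7169 B_ack=1000
After event 1: A_seq=1000 A_ack=7363 B_seq=7363 B_ack=1000
After event 2: A_seq=1000 A_ack=7363 B_seq=7420 B_ack=1000
After event 3: A_seq=1000 A_ack=7363 B_seq=7441 B_ack=1000

1000 7363 7441 1000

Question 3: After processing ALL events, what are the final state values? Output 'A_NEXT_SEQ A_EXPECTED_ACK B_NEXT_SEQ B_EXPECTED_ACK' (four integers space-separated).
After event 0: A_seq=1000 A_ack=7169 B_seq=7169 B_ack=1000
After event 1: A_seq=1000 A_ack=7363 B_seq=7363 B_ack=1000
After event 2: A_seq=1000 A_ack=7363 B_seq=7420 B_ack=1000
After event 3: A_seq=1000 A_ack=7363 B_seq=7441 B_ack=1000
After event 4: A_seq=1039 A_ack=7363 B_seq=7441 B_ack=1039

Answer: 1039 7363 7441 1039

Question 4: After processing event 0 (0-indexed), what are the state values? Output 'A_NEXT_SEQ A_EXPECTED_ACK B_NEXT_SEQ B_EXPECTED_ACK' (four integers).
After event 0: A_seq=1000 A_ack=7169 B_seq=7169 B_ack=1000

1000 7169 7169 1000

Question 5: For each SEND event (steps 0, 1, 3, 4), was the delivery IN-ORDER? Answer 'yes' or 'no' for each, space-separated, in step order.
Answer: yes yes no yes

Derivation:
Step 0: SEND seq=7000 -> in-order
Step 1: SEND seq=7169 -> in-order
Step 3: SEND seq=7420 -> out-of-order
Step 4: SEND seq=1000 -> in-order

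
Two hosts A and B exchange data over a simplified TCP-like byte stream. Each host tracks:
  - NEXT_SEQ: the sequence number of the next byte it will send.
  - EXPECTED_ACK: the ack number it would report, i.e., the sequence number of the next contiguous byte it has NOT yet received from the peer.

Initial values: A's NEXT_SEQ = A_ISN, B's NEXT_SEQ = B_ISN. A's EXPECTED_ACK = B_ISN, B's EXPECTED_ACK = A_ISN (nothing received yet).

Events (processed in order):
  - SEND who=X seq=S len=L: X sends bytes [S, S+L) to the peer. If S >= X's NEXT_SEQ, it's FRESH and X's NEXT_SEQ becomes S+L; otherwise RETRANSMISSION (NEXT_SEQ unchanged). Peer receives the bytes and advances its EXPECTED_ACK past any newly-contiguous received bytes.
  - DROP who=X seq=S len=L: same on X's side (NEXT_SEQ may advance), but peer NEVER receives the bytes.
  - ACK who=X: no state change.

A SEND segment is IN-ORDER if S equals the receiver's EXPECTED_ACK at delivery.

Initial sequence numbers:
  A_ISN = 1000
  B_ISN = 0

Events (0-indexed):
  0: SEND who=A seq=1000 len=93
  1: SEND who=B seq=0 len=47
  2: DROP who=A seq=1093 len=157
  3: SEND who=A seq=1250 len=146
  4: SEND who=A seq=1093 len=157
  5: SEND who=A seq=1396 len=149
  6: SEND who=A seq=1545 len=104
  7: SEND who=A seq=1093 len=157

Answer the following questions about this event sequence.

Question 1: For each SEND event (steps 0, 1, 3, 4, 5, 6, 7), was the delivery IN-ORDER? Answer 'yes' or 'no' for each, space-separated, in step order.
Answer: yes yes no yes yes yes no

Derivation:
Step 0: SEND seq=1000 -> in-order
Step 1: SEND seq=0 -> in-order
Step 3: SEND seq=1250 -> out-of-order
Step 4: SEND seq=1093 -> in-order
Step 5: SEND seq=1396 -> in-order
Step 6: SEND seq=1545 -> in-order
Step 7: SEND seq=1093 -> out-of-order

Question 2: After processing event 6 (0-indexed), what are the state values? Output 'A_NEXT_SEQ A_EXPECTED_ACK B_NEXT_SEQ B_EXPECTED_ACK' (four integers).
After event 0: A_seq=1093 A_ack=0 B_seq=0 B_ack=1093
After event 1: A_seq=1093 A_ack=47 B_seq=47 B_ack=1093
After event 2: A_seq=1250 A_ack=47 B_seq=47 B_ack=1093
After event 3: A_seq=1396 A_ack=47 B_seq=47 B_ack=1093
After event 4: A_seq=1396 A_ack=47 B_seq=47 B_ack=1396
After event 5: A_seq=1545 A_ack=47 B_seq=47 B_ack=1545
After event 6: A_seq=1649 A_ack=47 B_seq=47 B_ack=1649

1649 47 47 1649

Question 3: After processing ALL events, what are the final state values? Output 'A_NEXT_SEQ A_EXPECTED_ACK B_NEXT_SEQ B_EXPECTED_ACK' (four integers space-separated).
After event 0: A_seq=1093 A_ack=0 B_seq=0 B_ack=1093
After event 1: A_seq=1093 A_ack=47 B_seq=47 B_ack=1093
After event 2: A_seq=1250 A_ack=47 B_seq=47 B_ack=1093
After event 3: A_seq=1396 A_ack=47 B_seq=47 B_ack=1093
After event 4: A_seq=1396 A_ack=47 B_seq=47 B_ack=1396
After event 5: A_seq=1545 A_ack=47 B_seq=47 B_ack=1545
After event 6: A_seq=1649 A_ack=47 B_seq=47 B_ack=1649
After event 7: A_seq=1649 A_ack=47 B_seq=47 B_ack=1649

Answer: 1649 47 47 1649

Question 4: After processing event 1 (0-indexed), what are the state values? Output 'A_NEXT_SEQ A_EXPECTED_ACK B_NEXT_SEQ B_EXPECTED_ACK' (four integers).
After event 0: A_seq=1093 A_ack=0 B_seq=0 B_ack=1093
After event 1: A_seq=1093 A_ack=47 B_seq=47 B_ack=1093

1093 47 47 1093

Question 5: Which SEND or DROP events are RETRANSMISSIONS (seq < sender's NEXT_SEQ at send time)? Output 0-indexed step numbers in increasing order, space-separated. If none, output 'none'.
Answer: 4 7

Derivation:
Step 0: SEND seq=1000 -> fresh
Step 1: SEND seq=0 -> fresh
Step 2: DROP seq=1093 -> fresh
Step 3: SEND seq=1250 -> fresh
Step 4: SEND seq=1093 -> retransmit
Step 5: SEND seq=1396 -> fresh
Step 6: SEND seq=1545 -> fresh
Step 7: SEND seq=1093 -> retransmit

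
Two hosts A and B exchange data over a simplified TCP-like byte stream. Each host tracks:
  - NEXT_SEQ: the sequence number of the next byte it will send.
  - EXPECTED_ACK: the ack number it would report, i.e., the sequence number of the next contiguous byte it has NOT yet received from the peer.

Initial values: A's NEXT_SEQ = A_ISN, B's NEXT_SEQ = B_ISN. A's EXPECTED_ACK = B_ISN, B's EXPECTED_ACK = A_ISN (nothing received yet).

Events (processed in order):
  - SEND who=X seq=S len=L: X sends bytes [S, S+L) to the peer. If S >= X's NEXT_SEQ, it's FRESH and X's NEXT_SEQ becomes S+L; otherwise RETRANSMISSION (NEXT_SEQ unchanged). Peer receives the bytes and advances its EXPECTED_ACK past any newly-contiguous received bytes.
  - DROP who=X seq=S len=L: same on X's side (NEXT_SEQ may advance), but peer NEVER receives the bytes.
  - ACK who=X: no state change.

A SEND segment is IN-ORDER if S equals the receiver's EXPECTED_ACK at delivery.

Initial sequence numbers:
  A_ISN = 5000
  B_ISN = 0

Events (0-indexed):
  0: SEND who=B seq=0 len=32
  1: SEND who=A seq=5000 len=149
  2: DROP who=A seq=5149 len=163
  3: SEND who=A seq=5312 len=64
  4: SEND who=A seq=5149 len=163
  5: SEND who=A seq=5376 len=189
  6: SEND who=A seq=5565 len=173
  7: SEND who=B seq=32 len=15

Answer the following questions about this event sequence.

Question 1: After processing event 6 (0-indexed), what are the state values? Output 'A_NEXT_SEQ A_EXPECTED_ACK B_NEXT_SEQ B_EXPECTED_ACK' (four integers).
After event 0: A_seq=5000 A_ack=32 B_seq=32 B_ack=5000
After event 1: A_seq=5149 A_ack=32 B_seq=32 B_ack=5149
After event 2: A_seq=5312 A_ack=32 B_seq=32 B_ack=5149
After event 3: A_seq=5376 A_ack=32 B_seq=32 B_ack=5149
After event 4: A_seq=5376 A_ack=32 B_seq=32 B_ack=5376
After event 5: A_seq=5565 A_ack=32 B_seq=32 B_ack=5565
After event 6: A_seq=5738 A_ack=32 B_seq=32 B_ack=5738

5738 32 32 5738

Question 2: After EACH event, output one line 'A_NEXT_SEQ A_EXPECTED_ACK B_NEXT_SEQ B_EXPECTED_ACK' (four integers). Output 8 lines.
5000 32 32 5000
5149 32 32 5149
5312 32 32 5149
5376 32 32 5149
5376 32 32 5376
5565 32 32 5565
5738 32 32 5738
5738 47 47 5738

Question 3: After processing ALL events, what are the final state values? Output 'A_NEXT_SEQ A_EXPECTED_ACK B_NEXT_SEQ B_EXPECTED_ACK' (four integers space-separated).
Answer: 5738 47 47 5738

Derivation:
After event 0: A_seq=5000 A_ack=32 B_seq=32 B_ack=5000
After event 1: A_seq=5149 A_ack=32 B_seq=32 B_ack=5149
After event 2: A_seq=5312 A_ack=32 B_seq=32 B_ack=5149
After event 3: A_seq=5376 A_ack=32 B_seq=32 B_ack=5149
After event 4: A_seq=5376 A_ack=32 B_seq=32 B_ack=5376
After event 5: A_seq=5565 A_ack=32 B_seq=32 B_ack=5565
After event 6: A_seq=5738 A_ack=32 B_seq=32 B_ack=5738
After event 7: A_seq=5738 A_ack=47 B_seq=47 B_ack=5738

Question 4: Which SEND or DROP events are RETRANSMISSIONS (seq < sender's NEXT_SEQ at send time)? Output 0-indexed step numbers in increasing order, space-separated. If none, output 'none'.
Answer: 4

Derivation:
Step 0: SEND seq=0 -> fresh
Step 1: SEND seq=5000 -> fresh
Step 2: DROP seq=5149 -> fresh
Step 3: SEND seq=5312 -> fresh
Step 4: SEND seq=5149 -> retransmit
Step 5: SEND seq=5376 -> fresh
Step 6: SEND seq=5565 -> fresh
Step 7: SEND seq=32 -> fresh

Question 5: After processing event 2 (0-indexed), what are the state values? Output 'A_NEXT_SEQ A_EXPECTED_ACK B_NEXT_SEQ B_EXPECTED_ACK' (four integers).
After event 0: A_seq=5000 A_ack=32 B_seq=32 B_ack=5000
After event 1: A_seq=5149 A_ack=32 B_seq=32 B_ack=5149
After event 2: A_seq=5312 A_ack=32 B_seq=32 B_ack=5149

5312 32 32 5149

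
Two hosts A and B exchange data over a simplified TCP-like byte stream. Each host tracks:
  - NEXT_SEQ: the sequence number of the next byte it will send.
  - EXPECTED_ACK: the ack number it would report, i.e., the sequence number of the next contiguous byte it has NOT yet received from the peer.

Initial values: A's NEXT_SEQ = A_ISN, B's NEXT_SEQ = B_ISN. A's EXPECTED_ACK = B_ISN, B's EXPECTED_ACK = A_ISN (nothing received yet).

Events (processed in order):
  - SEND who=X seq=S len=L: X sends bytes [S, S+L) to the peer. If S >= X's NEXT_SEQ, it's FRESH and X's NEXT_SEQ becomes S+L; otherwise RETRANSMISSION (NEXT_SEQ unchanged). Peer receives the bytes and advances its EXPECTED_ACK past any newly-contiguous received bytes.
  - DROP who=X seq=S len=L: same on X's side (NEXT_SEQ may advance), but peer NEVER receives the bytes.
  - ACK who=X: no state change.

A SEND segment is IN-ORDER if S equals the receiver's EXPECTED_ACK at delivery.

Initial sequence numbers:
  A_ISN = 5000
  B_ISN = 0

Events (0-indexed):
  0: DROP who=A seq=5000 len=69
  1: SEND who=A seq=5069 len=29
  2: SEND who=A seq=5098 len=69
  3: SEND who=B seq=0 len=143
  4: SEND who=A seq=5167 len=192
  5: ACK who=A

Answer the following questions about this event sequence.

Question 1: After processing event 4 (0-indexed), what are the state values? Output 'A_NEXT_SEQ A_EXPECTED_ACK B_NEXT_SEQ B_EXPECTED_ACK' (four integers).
After event 0: A_seq=5069 A_ack=0 B_seq=0 B_ack=5000
After event 1: A_seq=5098 A_ack=0 B_seq=0 B_ack=5000
After event 2: A_seq=5167 A_ack=0 B_seq=0 B_ack=5000
After event 3: A_seq=5167 A_ack=143 B_seq=143 B_ack=5000
After event 4: A_seq=5359 A_ack=143 B_seq=143 B_ack=5000

5359 143 143 5000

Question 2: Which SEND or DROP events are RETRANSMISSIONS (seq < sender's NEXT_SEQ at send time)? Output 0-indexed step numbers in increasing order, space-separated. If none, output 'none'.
Step 0: DROP seq=5000 -> fresh
Step 1: SEND seq=5069 -> fresh
Step 2: SEND seq=5098 -> fresh
Step 3: SEND seq=0 -> fresh
Step 4: SEND seq=5167 -> fresh

Answer: none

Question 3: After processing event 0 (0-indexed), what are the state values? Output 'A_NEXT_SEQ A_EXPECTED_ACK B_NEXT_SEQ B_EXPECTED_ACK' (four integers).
After event 0: A_seq=5069 A_ack=0 B_seq=0 B_ack=5000

5069 0 0 5000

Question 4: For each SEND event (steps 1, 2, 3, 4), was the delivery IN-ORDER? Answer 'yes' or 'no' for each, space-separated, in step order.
Answer: no no yes no

Derivation:
Step 1: SEND seq=5069 -> out-of-order
Step 2: SEND seq=5098 -> out-of-order
Step 3: SEND seq=0 -> in-order
Step 4: SEND seq=5167 -> out-of-order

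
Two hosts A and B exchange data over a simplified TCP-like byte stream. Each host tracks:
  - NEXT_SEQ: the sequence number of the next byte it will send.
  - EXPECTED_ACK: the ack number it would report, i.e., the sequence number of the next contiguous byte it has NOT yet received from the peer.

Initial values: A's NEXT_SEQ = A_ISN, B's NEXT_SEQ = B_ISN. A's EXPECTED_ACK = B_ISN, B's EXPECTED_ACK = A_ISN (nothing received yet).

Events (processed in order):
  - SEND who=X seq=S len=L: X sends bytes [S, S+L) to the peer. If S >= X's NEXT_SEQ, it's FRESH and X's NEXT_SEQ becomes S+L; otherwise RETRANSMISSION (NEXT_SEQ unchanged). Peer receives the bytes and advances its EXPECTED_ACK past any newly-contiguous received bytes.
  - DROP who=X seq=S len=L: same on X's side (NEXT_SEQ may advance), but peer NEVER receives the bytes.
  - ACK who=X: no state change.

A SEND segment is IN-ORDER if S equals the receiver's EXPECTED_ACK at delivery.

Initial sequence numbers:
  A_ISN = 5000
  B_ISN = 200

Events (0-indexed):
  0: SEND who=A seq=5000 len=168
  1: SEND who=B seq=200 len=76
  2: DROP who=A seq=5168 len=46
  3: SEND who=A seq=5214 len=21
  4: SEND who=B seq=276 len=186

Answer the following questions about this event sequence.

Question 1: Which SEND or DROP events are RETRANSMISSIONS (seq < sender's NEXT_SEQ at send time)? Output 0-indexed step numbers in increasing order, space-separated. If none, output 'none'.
Answer: none

Derivation:
Step 0: SEND seq=5000 -> fresh
Step 1: SEND seq=200 -> fresh
Step 2: DROP seq=5168 -> fresh
Step 3: SEND seq=5214 -> fresh
Step 4: SEND seq=276 -> fresh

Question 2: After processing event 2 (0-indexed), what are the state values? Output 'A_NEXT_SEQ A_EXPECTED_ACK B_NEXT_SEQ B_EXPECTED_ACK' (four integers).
After event 0: A_seq=5168 A_ack=200 B_seq=200 B_ack=5168
After event 1: A_seq=5168 A_ack=276 B_seq=276 B_ack=5168
After event 2: A_seq=5214 A_ack=276 B_seq=276 B_ack=5168

5214 276 276 5168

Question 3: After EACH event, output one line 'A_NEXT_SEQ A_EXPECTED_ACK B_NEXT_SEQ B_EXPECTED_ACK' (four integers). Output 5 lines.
5168 200 200 5168
5168 276 276 5168
5214 276 276 5168
5235 276 276 5168
5235 462 462 5168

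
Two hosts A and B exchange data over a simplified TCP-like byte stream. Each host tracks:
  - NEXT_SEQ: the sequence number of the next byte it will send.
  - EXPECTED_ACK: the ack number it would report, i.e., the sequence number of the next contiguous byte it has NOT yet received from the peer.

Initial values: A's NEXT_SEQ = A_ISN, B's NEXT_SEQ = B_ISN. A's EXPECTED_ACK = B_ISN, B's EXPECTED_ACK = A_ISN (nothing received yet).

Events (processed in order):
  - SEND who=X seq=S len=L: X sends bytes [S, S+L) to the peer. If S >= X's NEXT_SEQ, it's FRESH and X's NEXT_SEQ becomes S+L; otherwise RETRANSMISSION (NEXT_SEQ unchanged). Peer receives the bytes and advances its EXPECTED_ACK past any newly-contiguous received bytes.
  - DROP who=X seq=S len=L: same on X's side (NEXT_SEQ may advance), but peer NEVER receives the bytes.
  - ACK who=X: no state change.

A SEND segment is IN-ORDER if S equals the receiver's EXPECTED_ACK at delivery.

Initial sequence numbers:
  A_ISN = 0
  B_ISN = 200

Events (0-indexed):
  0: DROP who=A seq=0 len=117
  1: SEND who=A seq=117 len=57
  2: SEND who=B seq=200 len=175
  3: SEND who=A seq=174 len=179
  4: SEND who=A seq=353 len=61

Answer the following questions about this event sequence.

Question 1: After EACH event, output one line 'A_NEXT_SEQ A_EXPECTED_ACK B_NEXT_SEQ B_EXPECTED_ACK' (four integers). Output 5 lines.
117 200 200 0
174 200 200 0
174 375 375 0
353 375 375 0
414 375 375 0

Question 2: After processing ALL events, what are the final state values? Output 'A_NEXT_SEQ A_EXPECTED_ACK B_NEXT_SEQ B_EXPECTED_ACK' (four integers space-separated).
Answer: 414 375 375 0

Derivation:
After event 0: A_seq=117 A_ack=200 B_seq=200 B_ack=0
After event 1: A_seq=174 A_ack=200 B_seq=200 B_ack=0
After event 2: A_seq=174 A_ack=375 B_seq=375 B_ack=0
After event 3: A_seq=353 A_ack=375 B_seq=375 B_ack=0
After event 4: A_seq=414 A_ack=375 B_seq=375 B_ack=0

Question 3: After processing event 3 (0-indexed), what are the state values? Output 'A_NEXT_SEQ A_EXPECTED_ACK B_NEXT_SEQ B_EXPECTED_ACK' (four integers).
After event 0: A_seq=117 A_ack=200 B_seq=200 B_ack=0
After event 1: A_seq=174 A_ack=200 B_seq=200 B_ack=0
After event 2: A_seq=174 A_ack=375 B_seq=375 B_ack=0
After event 3: A_seq=353 A_ack=375 B_seq=375 B_ack=0

353 375 375 0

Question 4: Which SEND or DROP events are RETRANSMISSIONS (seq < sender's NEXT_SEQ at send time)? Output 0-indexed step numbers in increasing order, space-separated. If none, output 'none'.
Answer: none

Derivation:
Step 0: DROP seq=0 -> fresh
Step 1: SEND seq=117 -> fresh
Step 2: SEND seq=200 -> fresh
Step 3: SEND seq=174 -> fresh
Step 4: SEND seq=353 -> fresh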